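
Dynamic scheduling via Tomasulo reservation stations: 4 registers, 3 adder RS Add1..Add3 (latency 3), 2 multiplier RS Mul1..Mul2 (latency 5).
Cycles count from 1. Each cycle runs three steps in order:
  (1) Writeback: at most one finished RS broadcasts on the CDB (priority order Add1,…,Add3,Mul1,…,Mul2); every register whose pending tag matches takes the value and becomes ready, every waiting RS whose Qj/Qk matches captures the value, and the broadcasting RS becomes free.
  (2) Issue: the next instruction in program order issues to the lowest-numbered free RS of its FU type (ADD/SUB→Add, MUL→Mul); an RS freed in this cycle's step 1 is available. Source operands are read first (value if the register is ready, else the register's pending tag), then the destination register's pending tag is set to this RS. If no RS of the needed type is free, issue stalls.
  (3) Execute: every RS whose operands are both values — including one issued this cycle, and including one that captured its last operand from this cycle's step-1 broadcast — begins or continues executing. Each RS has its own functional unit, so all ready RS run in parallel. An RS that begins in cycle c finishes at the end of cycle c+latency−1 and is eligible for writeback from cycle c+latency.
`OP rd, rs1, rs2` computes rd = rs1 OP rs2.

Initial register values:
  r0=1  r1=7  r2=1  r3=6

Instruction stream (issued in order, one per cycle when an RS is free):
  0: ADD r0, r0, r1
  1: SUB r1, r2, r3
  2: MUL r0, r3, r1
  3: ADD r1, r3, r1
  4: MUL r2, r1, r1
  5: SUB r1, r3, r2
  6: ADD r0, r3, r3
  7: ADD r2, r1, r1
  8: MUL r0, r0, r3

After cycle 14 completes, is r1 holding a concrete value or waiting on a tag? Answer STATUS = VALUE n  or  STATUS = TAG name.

cycle 1: issue ADD r0<-Add1 // r0:Add1,r1:7,r2:1,r3:6
cycle 2: issue SUB r1<-Add2 // r0:Add1,r1:Add2,r2:1,r3:6
cycle 3: issue MUL r0<-Mul1 // r0:Mul1,r1:Add2,r2:1,r3:6
cycle 4: CDB Add1=8; issue ADD r1<-Add1 // r0:Mul1,r1:Add1,r2:1,r3:6
cycle 5: CDB Add2=-5; issue MUL r2<-Mul2 // r0:Mul1,r1:Add1,r2:Mul2,r3:6
cycle 6: issue SUB r1<-Add2 // r0:Mul1,r1:Add2,r2:Mul2,r3:6
cycle 7: issue ADD r0<-Add3 // r0:Add3,r1:Add2,r2:Mul2,r3:6
cycle 8: CDB Add1=1; issue ADD r2<-Add1 // r0:Add3,r1:Add2,r2:Add1,r3:6
cycle 9: stall // r0:Add3,r1:Add2,r2:Add1,r3:6
cycle 10: CDB Add3=12; stall // r0:12,r1:Add2,r2:Add1,r3:6
cycle 11: CDB Mul1=-30; issue MUL r0<-Mul1 // r0:Mul1,r1:Add2,r2:Add1,r3:6
cycle 12: - // r0:Mul1,r1:Add2,r2:Add1,r3:6
cycle 13: CDB Mul2=1 // r0:Mul1,r1:Add2,r2:Add1,r3:6
cycle 14: - // r0:Mul1,r1:Add2,r2:Add1,r3:6

STATUS = TAG Add2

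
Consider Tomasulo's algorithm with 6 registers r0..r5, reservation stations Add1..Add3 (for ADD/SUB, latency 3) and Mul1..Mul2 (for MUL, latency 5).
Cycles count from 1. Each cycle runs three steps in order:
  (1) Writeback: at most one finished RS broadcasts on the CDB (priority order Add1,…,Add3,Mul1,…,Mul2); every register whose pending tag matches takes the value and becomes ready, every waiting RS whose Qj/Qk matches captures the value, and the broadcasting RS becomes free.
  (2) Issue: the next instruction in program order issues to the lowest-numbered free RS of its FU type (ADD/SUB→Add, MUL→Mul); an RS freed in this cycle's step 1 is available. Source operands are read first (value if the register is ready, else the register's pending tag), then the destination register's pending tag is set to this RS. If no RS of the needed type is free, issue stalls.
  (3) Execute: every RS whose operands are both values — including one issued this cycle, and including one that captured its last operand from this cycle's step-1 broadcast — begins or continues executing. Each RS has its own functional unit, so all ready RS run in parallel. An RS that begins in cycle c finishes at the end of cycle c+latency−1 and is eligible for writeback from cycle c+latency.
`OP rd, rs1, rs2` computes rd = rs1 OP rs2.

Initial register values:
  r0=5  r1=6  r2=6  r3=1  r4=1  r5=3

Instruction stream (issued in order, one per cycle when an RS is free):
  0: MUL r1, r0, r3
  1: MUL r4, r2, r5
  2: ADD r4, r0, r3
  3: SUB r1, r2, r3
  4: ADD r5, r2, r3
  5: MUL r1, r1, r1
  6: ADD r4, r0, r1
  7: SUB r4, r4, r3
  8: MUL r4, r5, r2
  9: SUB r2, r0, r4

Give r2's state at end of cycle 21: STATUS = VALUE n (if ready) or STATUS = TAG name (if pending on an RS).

STATUS = VALUE -37

c1: issue MUL r1<-Mul1 | r0:5,r1:Mul1,r2:6,r3:1,r4:1,r5:3
c2: issue MUL r4<-Mul2 | r0:5,r1:Mul1,r2:6,r3:1,r4:Mul2,r5:3
c3: issue ADD r4<-Add1 | r0:5,r1:Mul1,r2:6,r3:1,r4:Add1,r5:3
c4: issue SUB r1<-Add2 | r0:5,r1:Add2,r2:6,r3:1,r4:Add1,r5:3
c5: issue ADD r5<-Add3 | r0:5,r1:Add2,r2:6,r3:1,r4:Add1,r5:Add3
c6: CDB Add1=6; stall | r0:5,r1:Add2,r2:6,r3:1,r4:6,r5:Add3
c7: CDB Add2=5; stall | r0:5,r1:5,r2:6,r3:1,r4:6,r5:Add3
c8: CDB Add3=7; stall | r0:5,r1:5,r2:6,r3:1,r4:6,r5:7
c9: CDB Mul1=5; issue MUL r1<-Mul1 | r0:5,r1:Mul1,r2:6,r3:1,r4:6,r5:7
c10: CDB Mul2=18; issue ADD r4<-Add1 | r0:5,r1:Mul1,r2:6,r3:1,r4:Add1,r5:7
c11: issue SUB r4<-Add2 | r0:5,r1:Mul1,r2:6,r3:1,r4:Add2,r5:7
c12: issue MUL r4<-Mul2 | r0:5,r1:Mul1,r2:6,r3:1,r4:Mul2,r5:7
c13: issue SUB r2<-Add3 | r0:5,r1:Mul1,r2:Add3,r3:1,r4:Mul2,r5:7
c14: CDB Mul1=25 | r0:5,r1:25,r2:Add3,r3:1,r4:Mul2,r5:7
c15: - | r0:5,r1:25,r2:Add3,r3:1,r4:Mul2,r5:7
c16: - | r0:5,r1:25,r2:Add3,r3:1,r4:Mul2,r5:7
c17: CDB Add1=30 | r0:5,r1:25,r2:Add3,r3:1,r4:Mul2,r5:7
c18: CDB Mul2=42 | r0:5,r1:25,r2:Add3,r3:1,r4:42,r5:7
c19: - | r0:5,r1:25,r2:Add3,r3:1,r4:42,r5:7
c20: CDB Add2=29 | r0:5,r1:25,r2:Add3,r3:1,r4:42,r5:7
c21: CDB Add3=-37 | r0:5,r1:25,r2:-37,r3:1,r4:42,r5:7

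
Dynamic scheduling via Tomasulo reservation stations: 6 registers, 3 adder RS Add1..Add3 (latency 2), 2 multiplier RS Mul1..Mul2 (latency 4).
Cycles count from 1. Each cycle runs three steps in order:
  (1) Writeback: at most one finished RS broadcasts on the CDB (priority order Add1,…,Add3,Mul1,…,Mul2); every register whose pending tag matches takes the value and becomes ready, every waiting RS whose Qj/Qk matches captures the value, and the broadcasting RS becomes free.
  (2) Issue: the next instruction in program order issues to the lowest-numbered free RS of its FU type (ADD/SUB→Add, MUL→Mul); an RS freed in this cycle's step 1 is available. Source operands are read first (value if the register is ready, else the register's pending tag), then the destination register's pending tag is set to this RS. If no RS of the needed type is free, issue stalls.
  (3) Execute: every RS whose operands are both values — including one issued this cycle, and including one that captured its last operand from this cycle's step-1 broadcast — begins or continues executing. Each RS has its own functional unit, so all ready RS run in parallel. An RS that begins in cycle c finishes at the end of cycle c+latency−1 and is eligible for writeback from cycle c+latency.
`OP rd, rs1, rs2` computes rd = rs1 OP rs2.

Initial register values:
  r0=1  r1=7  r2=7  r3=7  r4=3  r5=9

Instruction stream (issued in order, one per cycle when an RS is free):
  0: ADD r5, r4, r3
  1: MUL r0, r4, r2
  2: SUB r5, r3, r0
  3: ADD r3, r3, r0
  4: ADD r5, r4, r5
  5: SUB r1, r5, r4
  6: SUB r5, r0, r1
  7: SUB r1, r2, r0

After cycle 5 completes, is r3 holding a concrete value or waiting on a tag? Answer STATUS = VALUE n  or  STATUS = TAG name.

STATUS = TAG Add2

cycle 1: issue ADD r5<-Add1 // r0:1,r1:7,r2:7,r3:7,r4:3,r5:Add1
cycle 2: issue MUL r0<-Mul1 // r0:Mul1,r1:7,r2:7,r3:7,r4:3,r5:Add1
cycle 3: CDB Add1=10; issue SUB r5<-Add1 // r0:Mul1,r1:7,r2:7,r3:7,r4:3,r5:Add1
cycle 4: issue ADD r3<-Add2 // r0:Mul1,r1:7,r2:7,r3:Add2,r4:3,r5:Add1
cycle 5: issue ADD r5<-Add3 // r0:Mul1,r1:7,r2:7,r3:Add2,r4:3,r5:Add3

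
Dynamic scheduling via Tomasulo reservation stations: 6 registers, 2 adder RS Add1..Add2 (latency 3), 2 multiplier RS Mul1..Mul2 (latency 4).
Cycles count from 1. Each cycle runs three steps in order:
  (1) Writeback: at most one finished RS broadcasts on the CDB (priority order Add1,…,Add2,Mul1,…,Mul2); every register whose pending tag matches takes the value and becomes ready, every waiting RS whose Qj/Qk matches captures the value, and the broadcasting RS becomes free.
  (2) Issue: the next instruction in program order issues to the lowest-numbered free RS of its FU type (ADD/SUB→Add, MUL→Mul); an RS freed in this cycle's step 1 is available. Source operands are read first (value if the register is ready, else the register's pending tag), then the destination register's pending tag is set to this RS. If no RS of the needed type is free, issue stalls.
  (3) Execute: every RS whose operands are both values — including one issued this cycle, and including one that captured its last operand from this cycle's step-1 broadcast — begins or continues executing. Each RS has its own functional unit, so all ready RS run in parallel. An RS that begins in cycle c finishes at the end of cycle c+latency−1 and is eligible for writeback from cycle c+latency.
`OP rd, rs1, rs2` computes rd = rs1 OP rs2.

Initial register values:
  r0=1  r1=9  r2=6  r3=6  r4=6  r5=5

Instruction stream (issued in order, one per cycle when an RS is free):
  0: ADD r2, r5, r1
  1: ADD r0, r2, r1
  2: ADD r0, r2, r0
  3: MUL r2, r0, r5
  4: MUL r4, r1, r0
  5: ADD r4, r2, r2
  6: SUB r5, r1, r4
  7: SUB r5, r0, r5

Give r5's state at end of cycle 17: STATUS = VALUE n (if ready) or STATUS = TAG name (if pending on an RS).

STATUS = TAG Add2

  c1: issue ADD r2<-Add1  regs: r0:1,r1:9,r2:Add1,r3:6,r4:6,r5:5
  c2: issue ADD r0<-Add2  regs: r0:Add2,r1:9,r2:Add1,r3:6,r4:6,r5:5
  c3: stall  regs: r0:Add2,r1:9,r2:Add1,r3:6,r4:6,r5:5
  c4: CDB Add1=14; issue ADD r0<-Add1  regs: r0:Add1,r1:9,r2:14,r3:6,r4:6,r5:5
  c5: issue MUL r2<-Mul1  regs: r0:Add1,r1:9,r2:Mul1,r3:6,r4:6,r5:5
  c6: issue MUL r4<-Mul2  regs: r0:Add1,r1:9,r2:Mul1,r3:6,r4:Mul2,r5:5
  c7: CDB Add2=23; issue ADD r4<-Add2  regs: r0:Add1,r1:9,r2:Mul1,r3:6,r4:Add2,r5:5
  c8: stall  regs: r0:Add1,r1:9,r2:Mul1,r3:6,r4:Add2,r5:5
  c9: stall  regs: r0:Add1,r1:9,r2:Mul1,r3:6,r4:Add2,r5:5
  c10: CDB Add1=37; issue SUB r5<-Add1  regs: r0:37,r1:9,r2:Mul1,r3:6,r4:Add2,r5:Add1
  c11: stall  regs: r0:37,r1:9,r2:Mul1,r3:6,r4:Add2,r5:Add1
  c12: stall  regs: r0:37,r1:9,r2:Mul1,r3:6,r4:Add2,r5:Add1
  c13: stall  regs: r0:37,r1:9,r2:Mul1,r3:6,r4:Add2,r5:Add1
  c14: CDB Mul1=185; stall  regs: r0:37,r1:9,r2:185,r3:6,r4:Add2,r5:Add1
  c15: CDB Mul2=333; stall  regs: r0:37,r1:9,r2:185,r3:6,r4:Add2,r5:Add1
  c16: stall  regs: r0:37,r1:9,r2:185,r3:6,r4:Add2,r5:Add1
  c17: CDB Add2=370; issue SUB r5<-Add2  regs: r0:37,r1:9,r2:185,r3:6,r4:370,r5:Add2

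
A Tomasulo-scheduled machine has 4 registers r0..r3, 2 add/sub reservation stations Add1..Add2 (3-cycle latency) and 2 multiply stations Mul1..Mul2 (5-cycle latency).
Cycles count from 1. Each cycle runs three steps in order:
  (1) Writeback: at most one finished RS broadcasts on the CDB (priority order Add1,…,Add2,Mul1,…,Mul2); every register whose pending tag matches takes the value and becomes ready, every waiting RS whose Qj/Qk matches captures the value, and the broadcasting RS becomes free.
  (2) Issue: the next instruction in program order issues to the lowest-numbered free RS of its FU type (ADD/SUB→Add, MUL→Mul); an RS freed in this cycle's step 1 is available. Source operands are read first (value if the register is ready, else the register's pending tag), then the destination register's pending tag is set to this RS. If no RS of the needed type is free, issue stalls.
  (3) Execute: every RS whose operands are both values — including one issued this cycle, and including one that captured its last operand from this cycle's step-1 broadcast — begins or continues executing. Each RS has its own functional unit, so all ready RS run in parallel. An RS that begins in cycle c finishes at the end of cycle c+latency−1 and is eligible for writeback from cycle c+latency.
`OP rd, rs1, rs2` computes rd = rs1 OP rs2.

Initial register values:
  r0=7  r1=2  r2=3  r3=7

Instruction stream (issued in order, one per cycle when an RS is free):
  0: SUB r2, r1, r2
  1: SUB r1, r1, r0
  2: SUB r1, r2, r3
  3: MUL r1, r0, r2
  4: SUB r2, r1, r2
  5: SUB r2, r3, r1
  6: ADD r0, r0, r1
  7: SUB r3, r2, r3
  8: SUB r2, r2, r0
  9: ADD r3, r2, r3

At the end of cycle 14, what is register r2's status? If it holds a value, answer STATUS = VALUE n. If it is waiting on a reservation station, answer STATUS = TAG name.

c1: issue SUB r2<-Add1 | r0:7,r1:2,r2:Add1,r3:7
c2: issue SUB r1<-Add2 | r0:7,r1:Add2,r2:Add1,r3:7
c3: stall | r0:7,r1:Add2,r2:Add1,r3:7
c4: CDB Add1=-1; issue SUB r1<-Add1 | r0:7,r1:Add1,r2:-1,r3:7
c5: CDB Add2=-5; issue MUL r1<-Mul1 | r0:7,r1:Mul1,r2:-1,r3:7
c6: issue SUB r2<-Add2 | r0:7,r1:Mul1,r2:Add2,r3:7
c7: CDB Add1=-8; issue SUB r2<-Add1 | r0:7,r1:Mul1,r2:Add1,r3:7
c8: stall | r0:7,r1:Mul1,r2:Add1,r3:7
c9: stall | r0:7,r1:Mul1,r2:Add1,r3:7
c10: CDB Mul1=-7; stall | r0:7,r1:-7,r2:Add1,r3:7
c11: stall | r0:7,r1:-7,r2:Add1,r3:7
c12: stall | r0:7,r1:-7,r2:Add1,r3:7
c13: CDB Add1=14; issue ADD r0<-Add1 | r0:Add1,r1:-7,r2:14,r3:7
c14: CDB Add2=-6; issue SUB r3<-Add2 | r0:Add1,r1:-7,r2:14,r3:Add2

STATUS = VALUE 14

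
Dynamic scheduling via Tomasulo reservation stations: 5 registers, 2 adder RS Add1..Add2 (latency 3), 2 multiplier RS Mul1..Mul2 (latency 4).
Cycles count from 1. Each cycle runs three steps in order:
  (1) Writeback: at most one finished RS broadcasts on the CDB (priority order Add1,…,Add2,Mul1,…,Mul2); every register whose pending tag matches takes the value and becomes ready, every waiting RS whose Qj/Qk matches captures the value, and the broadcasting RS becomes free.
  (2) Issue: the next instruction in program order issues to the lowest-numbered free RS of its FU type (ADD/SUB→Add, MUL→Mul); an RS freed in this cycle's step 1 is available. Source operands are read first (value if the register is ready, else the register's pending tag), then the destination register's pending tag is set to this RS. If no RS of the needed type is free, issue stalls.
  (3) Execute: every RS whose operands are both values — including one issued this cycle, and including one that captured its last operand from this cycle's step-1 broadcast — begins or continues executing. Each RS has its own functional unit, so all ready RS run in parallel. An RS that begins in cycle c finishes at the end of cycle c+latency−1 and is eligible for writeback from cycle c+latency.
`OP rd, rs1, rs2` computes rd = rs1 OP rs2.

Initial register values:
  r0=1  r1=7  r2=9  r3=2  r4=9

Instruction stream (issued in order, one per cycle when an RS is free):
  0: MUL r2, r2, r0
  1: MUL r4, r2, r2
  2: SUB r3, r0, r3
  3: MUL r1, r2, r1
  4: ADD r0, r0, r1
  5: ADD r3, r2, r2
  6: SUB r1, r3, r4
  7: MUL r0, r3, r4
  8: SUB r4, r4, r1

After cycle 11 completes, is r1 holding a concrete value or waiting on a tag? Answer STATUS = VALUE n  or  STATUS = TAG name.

STATUS = TAG Add2

  c1: issue MUL r2<-Mul1  regs: r0:1,r1:7,r2:Mul1,r3:2,r4:9
  c2: issue MUL r4<-Mul2  regs: r0:1,r1:7,r2:Mul1,r3:2,r4:Mul2
  c3: issue SUB r3<-Add1  regs: r0:1,r1:7,r2:Mul1,r3:Add1,r4:Mul2
  c4: stall  regs: r0:1,r1:7,r2:Mul1,r3:Add1,r4:Mul2
  c5: CDB Mul1=9; issue MUL r1<-Mul1  regs: r0:1,r1:Mul1,r2:9,r3:Add1,r4:Mul2
  c6: CDB Add1=-1; issue ADD r0<-Add1  regs: r0:Add1,r1:Mul1,r2:9,r3:-1,r4:Mul2
  c7: issue ADD r3<-Add2  regs: r0:Add1,r1:Mul1,r2:9,r3:Add2,r4:Mul2
  c8: stall  regs: r0:Add1,r1:Mul1,r2:9,r3:Add2,r4:Mul2
  c9: CDB Mul1=63; stall  regs: r0:Add1,r1:63,r2:9,r3:Add2,r4:Mul2
  c10: CDB Add2=18; issue SUB r1<-Add2  regs: r0:Add1,r1:Add2,r2:9,r3:18,r4:Mul2
  c11: CDB Mul2=81; issue MUL r0<-Mul1  regs: r0:Mul1,r1:Add2,r2:9,r3:18,r4:81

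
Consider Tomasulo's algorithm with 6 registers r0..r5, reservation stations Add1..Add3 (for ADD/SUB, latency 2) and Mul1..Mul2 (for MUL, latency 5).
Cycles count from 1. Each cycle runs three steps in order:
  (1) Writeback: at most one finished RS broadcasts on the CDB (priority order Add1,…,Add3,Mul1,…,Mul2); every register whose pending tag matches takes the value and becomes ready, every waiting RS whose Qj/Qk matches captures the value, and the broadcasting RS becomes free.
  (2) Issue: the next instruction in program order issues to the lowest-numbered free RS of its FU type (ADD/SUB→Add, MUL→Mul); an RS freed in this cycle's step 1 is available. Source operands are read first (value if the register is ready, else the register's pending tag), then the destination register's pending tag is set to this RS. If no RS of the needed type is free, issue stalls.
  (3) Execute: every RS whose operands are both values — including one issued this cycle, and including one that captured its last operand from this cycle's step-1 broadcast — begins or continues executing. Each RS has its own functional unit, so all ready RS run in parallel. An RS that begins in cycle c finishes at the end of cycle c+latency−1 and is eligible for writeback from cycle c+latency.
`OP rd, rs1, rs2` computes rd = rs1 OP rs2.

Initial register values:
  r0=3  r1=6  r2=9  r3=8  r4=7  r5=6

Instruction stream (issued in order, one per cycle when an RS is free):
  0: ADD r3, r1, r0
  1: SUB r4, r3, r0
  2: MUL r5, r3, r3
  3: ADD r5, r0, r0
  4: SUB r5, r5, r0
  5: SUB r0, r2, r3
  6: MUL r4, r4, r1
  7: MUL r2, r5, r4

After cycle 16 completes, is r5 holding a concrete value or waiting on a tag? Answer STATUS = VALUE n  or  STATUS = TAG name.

STATUS = VALUE 3

  c1: issue ADD r3<-Add1  regs: r0:3,r1:6,r2:9,r3:Add1,r4:7,r5:6
  c2: issue SUB r4<-Add2  regs: r0:3,r1:6,r2:9,r3:Add1,r4:Add2,r5:6
  c3: CDB Add1=9; issue MUL r5<-Mul1  regs: r0:3,r1:6,r2:9,r3:9,r4:Add2,r5:Mul1
  c4: issue ADD r5<-Add1  regs: r0:3,r1:6,r2:9,r3:9,r4:Add2,r5:Add1
  c5: CDB Add2=6; issue SUB r5<-Add2  regs: r0:3,r1:6,r2:9,r3:9,r4:6,r5:Add2
  c6: CDB Add1=6; issue SUB r0<-Add1  regs: r0:Add1,r1:6,r2:9,r3:9,r4:6,r5:Add2
  c7: issue MUL r4<-Mul2  regs: r0:Add1,r1:6,r2:9,r3:9,r4:Mul2,r5:Add2
  c8: CDB Add1=0; stall  regs: r0:0,r1:6,r2:9,r3:9,r4:Mul2,r5:Add2
  c9: CDB Add2=3; stall  regs: r0:0,r1:6,r2:9,r3:9,r4:Mul2,r5:3
  c10: CDB Mul1=81; issue MUL r2<-Mul1  regs: r0:0,r1:6,r2:Mul1,r3:9,r4:Mul2,r5:3
  c11: -  regs: r0:0,r1:6,r2:Mul1,r3:9,r4:Mul2,r5:3
  c12: CDB Mul2=36  regs: r0:0,r1:6,r2:Mul1,r3:9,r4:36,r5:3
  c13: -  regs: r0:0,r1:6,r2:Mul1,r3:9,r4:36,r5:3
  c14: -  regs: r0:0,r1:6,r2:Mul1,r3:9,r4:36,r5:3
  c15: -  regs: r0:0,r1:6,r2:Mul1,r3:9,r4:36,r5:3
  c16: -  regs: r0:0,r1:6,r2:Mul1,r3:9,r4:36,r5:3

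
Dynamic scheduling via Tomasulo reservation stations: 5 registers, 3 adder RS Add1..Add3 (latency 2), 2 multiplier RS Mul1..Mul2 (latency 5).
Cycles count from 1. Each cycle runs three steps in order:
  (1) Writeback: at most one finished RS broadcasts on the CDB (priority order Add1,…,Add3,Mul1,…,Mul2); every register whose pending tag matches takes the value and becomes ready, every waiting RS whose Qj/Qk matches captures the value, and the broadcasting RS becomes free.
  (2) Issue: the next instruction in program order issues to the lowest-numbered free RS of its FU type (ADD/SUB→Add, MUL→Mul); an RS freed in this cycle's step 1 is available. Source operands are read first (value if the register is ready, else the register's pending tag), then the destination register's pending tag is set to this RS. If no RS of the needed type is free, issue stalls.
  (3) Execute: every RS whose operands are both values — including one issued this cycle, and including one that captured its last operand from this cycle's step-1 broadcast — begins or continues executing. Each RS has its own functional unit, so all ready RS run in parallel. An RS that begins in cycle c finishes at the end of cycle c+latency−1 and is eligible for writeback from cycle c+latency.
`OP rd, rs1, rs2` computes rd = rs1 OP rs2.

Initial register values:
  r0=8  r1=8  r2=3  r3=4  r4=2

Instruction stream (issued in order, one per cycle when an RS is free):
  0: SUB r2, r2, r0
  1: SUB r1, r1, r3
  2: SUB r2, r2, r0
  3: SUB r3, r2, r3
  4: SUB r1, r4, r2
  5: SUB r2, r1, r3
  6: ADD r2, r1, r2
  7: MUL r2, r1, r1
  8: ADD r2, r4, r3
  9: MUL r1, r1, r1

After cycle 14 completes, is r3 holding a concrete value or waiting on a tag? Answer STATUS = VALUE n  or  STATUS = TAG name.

STATUS = VALUE -17

c1: issue SUB r2<-Add1 | r0:8,r1:8,r2:Add1,r3:4,r4:2
c2: issue SUB r1<-Add2 | r0:8,r1:Add2,r2:Add1,r3:4,r4:2
c3: CDB Add1=-5; issue SUB r2<-Add1 | r0:8,r1:Add2,r2:Add1,r3:4,r4:2
c4: CDB Add2=4; issue SUB r3<-Add2 | r0:8,r1:4,r2:Add1,r3:Add2,r4:2
c5: CDB Add1=-13; issue SUB r1<-Add1 | r0:8,r1:Add1,r2:-13,r3:Add2,r4:2
c6: issue SUB r2<-Add3 | r0:8,r1:Add1,r2:Add3,r3:Add2,r4:2
c7: CDB Add1=15; issue ADD r2<-Add1 | r0:8,r1:15,r2:Add1,r3:Add2,r4:2
c8: CDB Add2=-17; issue MUL r2<-Mul1 | r0:8,r1:15,r2:Mul1,r3:-17,r4:2
c9: issue ADD r2<-Add2 | r0:8,r1:15,r2:Add2,r3:-17,r4:2
c10: CDB Add3=32; issue MUL r1<-Mul2 | r0:8,r1:Mul2,r2:Add2,r3:-17,r4:2
c11: CDB Add2=-15 | r0:8,r1:Mul2,r2:-15,r3:-17,r4:2
c12: CDB Add1=47 | r0:8,r1:Mul2,r2:-15,r3:-17,r4:2
c13: CDB Mul1=225 | r0:8,r1:Mul2,r2:-15,r3:-17,r4:2
c14: - | r0:8,r1:Mul2,r2:-15,r3:-17,r4:2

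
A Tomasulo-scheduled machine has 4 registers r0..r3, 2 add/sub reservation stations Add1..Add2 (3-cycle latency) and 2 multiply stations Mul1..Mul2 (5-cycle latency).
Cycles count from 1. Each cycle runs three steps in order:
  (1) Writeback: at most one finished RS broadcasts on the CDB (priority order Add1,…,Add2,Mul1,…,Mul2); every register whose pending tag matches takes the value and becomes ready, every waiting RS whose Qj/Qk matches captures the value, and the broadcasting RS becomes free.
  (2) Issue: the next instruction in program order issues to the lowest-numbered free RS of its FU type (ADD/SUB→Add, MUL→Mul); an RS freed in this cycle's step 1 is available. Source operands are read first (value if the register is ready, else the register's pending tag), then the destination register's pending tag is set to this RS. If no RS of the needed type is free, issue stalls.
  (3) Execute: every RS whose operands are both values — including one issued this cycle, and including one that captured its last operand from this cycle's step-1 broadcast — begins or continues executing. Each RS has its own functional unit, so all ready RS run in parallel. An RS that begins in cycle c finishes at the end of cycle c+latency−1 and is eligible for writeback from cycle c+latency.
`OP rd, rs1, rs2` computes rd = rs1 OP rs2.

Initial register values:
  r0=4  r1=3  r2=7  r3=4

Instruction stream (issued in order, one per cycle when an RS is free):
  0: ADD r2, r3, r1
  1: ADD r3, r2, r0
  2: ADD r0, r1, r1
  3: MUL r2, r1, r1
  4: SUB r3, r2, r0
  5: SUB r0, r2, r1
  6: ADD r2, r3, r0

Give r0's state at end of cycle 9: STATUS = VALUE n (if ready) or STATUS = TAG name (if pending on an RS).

cycle 1: issue ADD r2<-Add1 // r0:4,r1:3,r2:Add1,r3:4
cycle 2: issue ADD r3<-Add2 // r0:4,r1:3,r2:Add1,r3:Add2
cycle 3: stall // r0:4,r1:3,r2:Add1,r3:Add2
cycle 4: CDB Add1=7; issue ADD r0<-Add1 // r0:Add1,r1:3,r2:7,r3:Add2
cycle 5: issue MUL r2<-Mul1 // r0:Add1,r1:3,r2:Mul1,r3:Add2
cycle 6: stall // r0:Add1,r1:3,r2:Mul1,r3:Add2
cycle 7: CDB Add1=6; issue SUB r3<-Add1 // r0:6,r1:3,r2:Mul1,r3:Add1
cycle 8: CDB Add2=11; issue SUB r0<-Add2 // r0:Add2,r1:3,r2:Mul1,r3:Add1
cycle 9: stall // r0:Add2,r1:3,r2:Mul1,r3:Add1

STATUS = TAG Add2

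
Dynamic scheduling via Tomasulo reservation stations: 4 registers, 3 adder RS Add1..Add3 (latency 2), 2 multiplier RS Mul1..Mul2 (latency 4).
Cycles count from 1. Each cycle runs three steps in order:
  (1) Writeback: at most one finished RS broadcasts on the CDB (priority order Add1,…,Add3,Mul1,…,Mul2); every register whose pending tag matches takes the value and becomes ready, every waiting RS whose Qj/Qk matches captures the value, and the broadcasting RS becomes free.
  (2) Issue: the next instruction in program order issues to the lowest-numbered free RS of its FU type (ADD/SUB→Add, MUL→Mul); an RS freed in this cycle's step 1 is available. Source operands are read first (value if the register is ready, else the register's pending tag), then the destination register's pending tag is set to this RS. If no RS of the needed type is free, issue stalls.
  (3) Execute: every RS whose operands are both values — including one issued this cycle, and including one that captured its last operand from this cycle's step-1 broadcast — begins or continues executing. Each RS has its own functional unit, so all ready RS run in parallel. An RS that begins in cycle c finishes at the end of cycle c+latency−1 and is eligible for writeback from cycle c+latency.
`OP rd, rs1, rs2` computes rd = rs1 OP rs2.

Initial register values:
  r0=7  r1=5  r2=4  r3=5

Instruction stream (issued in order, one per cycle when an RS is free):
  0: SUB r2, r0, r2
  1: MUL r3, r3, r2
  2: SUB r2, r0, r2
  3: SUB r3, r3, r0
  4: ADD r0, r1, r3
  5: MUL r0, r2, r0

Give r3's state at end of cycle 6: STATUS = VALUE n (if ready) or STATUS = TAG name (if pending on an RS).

  c1: issue SUB r2<-Add1  regs: r0:7,r1:5,r2:Add1,r3:5
  c2: issue MUL r3<-Mul1  regs: r0:7,r1:5,r2:Add1,r3:Mul1
  c3: CDB Add1=3; issue SUB r2<-Add1  regs: r0:7,r1:5,r2:Add1,r3:Mul1
  c4: issue SUB r3<-Add2  regs: r0:7,r1:5,r2:Add1,r3:Add2
  c5: CDB Add1=4; issue ADD r0<-Add1  regs: r0:Add1,r1:5,r2:4,r3:Add2
  c6: issue MUL r0<-Mul2  regs: r0:Mul2,r1:5,r2:4,r3:Add2

STATUS = TAG Add2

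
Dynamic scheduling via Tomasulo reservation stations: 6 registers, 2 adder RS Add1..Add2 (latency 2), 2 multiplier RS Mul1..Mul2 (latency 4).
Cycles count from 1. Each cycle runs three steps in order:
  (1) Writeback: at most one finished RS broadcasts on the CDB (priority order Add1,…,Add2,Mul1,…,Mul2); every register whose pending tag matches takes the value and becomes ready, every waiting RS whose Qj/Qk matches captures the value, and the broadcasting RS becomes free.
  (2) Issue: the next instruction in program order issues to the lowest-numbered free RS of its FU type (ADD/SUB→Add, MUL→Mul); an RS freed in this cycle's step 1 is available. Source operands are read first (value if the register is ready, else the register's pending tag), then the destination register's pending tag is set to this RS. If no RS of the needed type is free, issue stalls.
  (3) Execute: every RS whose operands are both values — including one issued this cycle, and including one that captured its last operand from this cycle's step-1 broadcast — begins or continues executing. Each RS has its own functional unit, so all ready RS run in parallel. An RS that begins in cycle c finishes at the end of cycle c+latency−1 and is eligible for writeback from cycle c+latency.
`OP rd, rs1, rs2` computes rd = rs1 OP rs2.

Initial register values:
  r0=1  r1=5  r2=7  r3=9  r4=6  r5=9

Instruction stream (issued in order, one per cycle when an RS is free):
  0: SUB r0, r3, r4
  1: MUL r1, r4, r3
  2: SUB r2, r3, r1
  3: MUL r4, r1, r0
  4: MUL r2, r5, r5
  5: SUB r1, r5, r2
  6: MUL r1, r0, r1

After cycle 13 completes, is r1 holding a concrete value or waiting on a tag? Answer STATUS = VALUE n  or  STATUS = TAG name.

c1: issue SUB r0<-Add1 | r0:Add1,r1:5,r2:7,r3:9,r4:6,r5:9
c2: issue MUL r1<-Mul1 | r0:Add1,r1:Mul1,r2:7,r3:9,r4:6,r5:9
c3: CDB Add1=3; issue SUB r2<-Add1 | r0:3,r1:Mul1,r2:Add1,r3:9,r4:6,r5:9
c4: issue MUL r4<-Mul2 | r0:3,r1:Mul1,r2:Add1,r3:9,r4:Mul2,r5:9
c5: stall | r0:3,r1:Mul1,r2:Add1,r3:9,r4:Mul2,r5:9
c6: CDB Mul1=54; issue MUL r2<-Mul1 | r0:3,r1:54,r2:Mul1,r3:9,r4:Mul2,r5:9
c7: issue SUB r1<-Add2 | r0:3,r1:Add2,r2:Mul1,r3:9,r4:Mul2,r5:9
c8: CDB Add1=-45; stall | r0:3,r1:Add2,r2:Mul1,r3:9,r4:Mul2,r5:9
c9: stall | r0:3,r1:Add2,r2:Mul1,r3:9,r4:Mul2,r5:9
c10: CDB Mul1=81; issue MUL r1<-Mul1 | r0:3,r1:Mul1,r2:81,r3:9,r4:Mul2,r5:9
c11: CDB Mul2=162 | r0:3,r1:Mul1,r2:81,r3:9,r4:162,r5:9
c12: CDB Add2=-72 | r0:3,r1:Mul1,r2:81,r3:9,r4:162,r5:9
c13: - | r0:3,r1:Mul1,r2:81,r3:9,r4:162,r5:9

STATUS = TAG Mul1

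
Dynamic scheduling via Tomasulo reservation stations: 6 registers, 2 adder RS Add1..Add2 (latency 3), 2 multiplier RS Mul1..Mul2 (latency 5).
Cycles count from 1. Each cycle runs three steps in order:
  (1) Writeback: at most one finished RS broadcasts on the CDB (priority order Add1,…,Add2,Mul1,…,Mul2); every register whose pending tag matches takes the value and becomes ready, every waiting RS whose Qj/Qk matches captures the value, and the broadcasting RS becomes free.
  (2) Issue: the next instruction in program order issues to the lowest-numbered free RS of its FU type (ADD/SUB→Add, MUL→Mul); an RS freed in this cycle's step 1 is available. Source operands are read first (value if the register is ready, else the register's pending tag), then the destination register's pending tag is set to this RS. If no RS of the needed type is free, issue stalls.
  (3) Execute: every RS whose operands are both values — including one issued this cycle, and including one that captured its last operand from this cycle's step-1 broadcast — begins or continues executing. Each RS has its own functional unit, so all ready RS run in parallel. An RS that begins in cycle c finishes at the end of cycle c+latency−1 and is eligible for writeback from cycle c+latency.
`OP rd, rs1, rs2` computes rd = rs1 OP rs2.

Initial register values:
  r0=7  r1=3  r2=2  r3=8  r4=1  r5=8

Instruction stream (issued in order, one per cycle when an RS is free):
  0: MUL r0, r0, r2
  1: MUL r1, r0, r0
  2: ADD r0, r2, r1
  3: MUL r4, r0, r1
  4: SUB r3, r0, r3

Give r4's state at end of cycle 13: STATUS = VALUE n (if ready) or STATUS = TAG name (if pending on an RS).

cycle 1: issue MUL r0<-Mul1 // r0:Mul1,r1:3,r2:2,r3:8,r4:1,r5:8
cycle 2: issue MUL r1<-Mul2 // r0:Mul1,r1:Mul2,r2:2,r3:8,r4:1,r5:8
cycle 3: issue ADD r0<-Add1 // r0:Add1,r1:Mul2,r2:2,r3:8,r4:1,r5:8
cycle 4: stall // r0:Add1,r1:Mul2,r2:2,r3:8,r4:1,r5:8
cycle 5: stall // r0:Add1,r1:Mul2,r2:2,r3:8,r4:1,r5:8
cycle 6: CDB Mul1=14; issue MUL r4<-Mul1 // r0:Add1,r1:Mul2,r2:2,r3:8,r4:Mul1,r5:8
cycle 7: issue SUB r3<-Add2 // r0:Add1,r1:Mul2,r2:2,r3:Add2,r4:Mul1,r5:8
cycle 8: - // r0:Add1,r1:Mul2,r2:2,r3:Add2,r4:Mul1,r5:8
cycle 9: - // r0:Add1,r1:Mul2,r2:2,r3:Add2,r4:Mul1,r5:8
cycle 10: - // r0:Add1,r1:Mul2,r2:2,r3:Add2,r4:Mul1,r5:8
cycle 11: CDB Mul2=196 // r0:Add1,r1:196,r2:2,r3:Add2,r4:Mul1,r5:8
cycle 12: - // r0:Add1,r1:196,r2:2,r3:Add2,r4:Mul1,r5:8
cycle 13: - // r0:Add1,r1:196,r2:2,r3:Add2,r4:Mul1,r5:8

STATUS = TAG Mul1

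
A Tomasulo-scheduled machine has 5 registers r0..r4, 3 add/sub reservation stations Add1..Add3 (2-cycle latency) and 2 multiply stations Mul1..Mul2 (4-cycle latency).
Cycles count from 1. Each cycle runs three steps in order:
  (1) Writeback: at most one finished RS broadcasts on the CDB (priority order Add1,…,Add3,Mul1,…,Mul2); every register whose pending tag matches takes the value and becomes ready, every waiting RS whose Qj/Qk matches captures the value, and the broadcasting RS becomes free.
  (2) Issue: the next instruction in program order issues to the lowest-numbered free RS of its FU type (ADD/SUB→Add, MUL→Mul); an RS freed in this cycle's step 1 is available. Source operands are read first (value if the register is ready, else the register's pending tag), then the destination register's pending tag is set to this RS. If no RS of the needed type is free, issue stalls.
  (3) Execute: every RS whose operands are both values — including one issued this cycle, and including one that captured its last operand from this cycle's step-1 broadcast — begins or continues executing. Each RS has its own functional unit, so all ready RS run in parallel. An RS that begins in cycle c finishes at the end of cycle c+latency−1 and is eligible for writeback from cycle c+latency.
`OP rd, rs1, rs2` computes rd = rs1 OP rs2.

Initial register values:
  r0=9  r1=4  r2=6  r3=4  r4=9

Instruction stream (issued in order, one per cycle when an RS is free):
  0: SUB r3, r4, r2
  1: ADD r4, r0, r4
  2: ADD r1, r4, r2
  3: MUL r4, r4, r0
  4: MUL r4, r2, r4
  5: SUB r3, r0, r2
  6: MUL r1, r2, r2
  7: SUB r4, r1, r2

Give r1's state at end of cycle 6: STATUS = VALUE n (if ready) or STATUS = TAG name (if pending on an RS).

STATUS = VALUE 24

  c1: issue SUB r3<-Add1  regs: r0:9,r1:4,r2:6,r3:Add1,r4:9
  c2: issue ADD r4<-Add2  regs: r0:9,r1:4,r2:6,r3:Add1,r4:Add2
  c3: CDB Add1=3; issue ADD r1<-Add1  regs: r0:9,r1:Add1,r2:6,r3:3,r4:Add2
  c4: CDB Add2=18; issue MUL r4<-Mul1  regs: r0:9,r1:Add1,r2:6,r3:3,r4:Mul1
  c5: issue MUL r4<-Mul2  regs: r0:9,r1:Add1,r2:6,r3:3,r4:Mul2
  c6: CDB Add1=24; issue SUB r3<-Add1  regs: r0:9,r1:24,r2:6,r3:Add1,r4:Mul2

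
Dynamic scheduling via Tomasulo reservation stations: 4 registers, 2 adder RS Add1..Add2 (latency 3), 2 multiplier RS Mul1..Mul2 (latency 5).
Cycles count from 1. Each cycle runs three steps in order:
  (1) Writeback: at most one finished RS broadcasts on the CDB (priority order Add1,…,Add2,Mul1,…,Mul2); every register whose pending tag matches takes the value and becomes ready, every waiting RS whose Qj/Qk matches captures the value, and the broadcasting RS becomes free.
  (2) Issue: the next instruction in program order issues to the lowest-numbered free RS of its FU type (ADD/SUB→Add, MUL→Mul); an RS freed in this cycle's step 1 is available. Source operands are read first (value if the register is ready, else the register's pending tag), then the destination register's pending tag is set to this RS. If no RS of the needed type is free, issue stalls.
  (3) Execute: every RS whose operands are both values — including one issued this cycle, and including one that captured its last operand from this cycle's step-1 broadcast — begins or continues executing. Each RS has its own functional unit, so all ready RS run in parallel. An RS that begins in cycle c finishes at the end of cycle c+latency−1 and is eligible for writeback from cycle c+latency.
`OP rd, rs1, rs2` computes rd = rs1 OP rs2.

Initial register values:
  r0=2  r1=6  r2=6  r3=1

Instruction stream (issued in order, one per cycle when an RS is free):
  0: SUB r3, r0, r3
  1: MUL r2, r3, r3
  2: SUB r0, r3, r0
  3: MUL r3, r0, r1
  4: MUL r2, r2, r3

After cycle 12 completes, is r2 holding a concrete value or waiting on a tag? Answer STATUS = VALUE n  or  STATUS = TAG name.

STATUS = TAG Mul1

c1: issue SUB r3<-Add1 | r0:2,r1:6,r2:6,r3:Add1
c2: issue MUL r2<-Mul1 | r0:2,r1:6,r2:Mul1,r3:Add1
c3: issue SUB r0<-Add2 | r0:Add2,r1:6,r2:Mul1,r3:Add1
c4: CDB Add1=1; issue MUL r3<-Mul2 | r0:Add2,r1:6,r2:Mul1,r3:Mul2
c5: stall | r0:Add2,r1:6,r2:Mul1,r3:Mul2
c6: stall | r0:Add2,r1:6,r2:Mul1,r3:Mul2
c7: CDB Add2=-1; stall | r0:-1,r1:6,r2:Mul1,r3:Mul2
c8: stall | r0:-1,r1:6,r2:Mul1,r3:Mul2
c9: CDB Mul1=1; issue MUL r2<-Mul1 | r0:-1,r1:6,r2:Mul1,r3:Mul2
c10: - | r0:-1,r1:6,r2:Mul1,r3:Mul2
c11: - | r0:-1,r1:6,r2:Mul1,r3:Mul2
c12: CDB Mul2=-6 | r0:-1,r1:6,r2:Mul1,r3:-6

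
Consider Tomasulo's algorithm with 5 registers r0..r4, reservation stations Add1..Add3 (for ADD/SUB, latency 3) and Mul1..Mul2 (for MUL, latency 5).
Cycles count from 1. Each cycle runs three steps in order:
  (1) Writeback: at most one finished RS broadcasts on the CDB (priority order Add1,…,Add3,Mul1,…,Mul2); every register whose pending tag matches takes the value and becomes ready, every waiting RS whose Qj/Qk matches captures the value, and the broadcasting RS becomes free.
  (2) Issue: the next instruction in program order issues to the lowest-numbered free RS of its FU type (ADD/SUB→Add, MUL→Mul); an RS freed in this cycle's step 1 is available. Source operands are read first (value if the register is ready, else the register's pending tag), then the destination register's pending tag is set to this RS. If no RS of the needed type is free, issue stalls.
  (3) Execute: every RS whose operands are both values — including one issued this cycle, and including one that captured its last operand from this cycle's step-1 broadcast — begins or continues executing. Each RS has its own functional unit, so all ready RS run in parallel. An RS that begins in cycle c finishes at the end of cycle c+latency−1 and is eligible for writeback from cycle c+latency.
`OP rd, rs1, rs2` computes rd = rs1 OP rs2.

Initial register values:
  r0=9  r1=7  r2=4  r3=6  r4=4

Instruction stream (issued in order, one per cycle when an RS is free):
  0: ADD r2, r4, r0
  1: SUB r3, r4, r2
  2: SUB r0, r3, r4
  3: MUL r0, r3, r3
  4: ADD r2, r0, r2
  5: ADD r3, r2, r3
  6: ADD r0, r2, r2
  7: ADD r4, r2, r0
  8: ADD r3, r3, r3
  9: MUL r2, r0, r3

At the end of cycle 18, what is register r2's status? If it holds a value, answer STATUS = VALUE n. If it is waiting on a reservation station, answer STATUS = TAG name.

  c1: issue ADD r2<-Add1  regs: r0:9,r1:7,r2:Add1,r3:6,r4:4
  c2: issue SUB r3<-Add2  regs: r0:9,r1:7,r2:Add1,r3:Add2,r4:4
  c3: issue SUB r0<-Add3  regs: r0:Add3,r1:7,r2:Add1,r3:Add2,r4:4
  c4: CDB Add1=13; issue MUL r0<-Mul1  regs: r0:Mul1,r1:7,r2:13,r3:Add2,r4:4
  c5: issue ADD r2<-Add1  regs: r0:Mul1,r1:7,r2:Add1,r3:Add2,r4:4
  c6: stall  regs: r0:Mul1,r1:7,r2:Add1,r3:Add2,r4:4
  c7: CDB Add2=-9; issue ADD r3<-Add2  regs: r0:Mul1,r1:7,r2:Add1,r3:Add2,r4:4
  c8: stall  regs: r0:Mul1,r1:7,r2:Add1,r3:Add2,r4:4
  c9: stall  regs: r0:Mul1,r1:7,r2:Add1,r3:Add2,r4:4
  c10: CDB Add3=-13; issue ADD r0<-Add3  regs: r0:Add3,r1:7,r2:Add1,r3:Add2,r4:4
  c11: stall  regs: r0:Add3,r1:7,r2:Add1,r3:Add2,r4:4
  c12: CDB Mul1=81; stall  regs: r0:Add3,r1:7,r2:Add1,r3:Add2,r4:4
  c13: stall  regs: r0:Add3,r1:7,r2:Add1,r3:Add2,r4:4
  c14: stall  regs: r0:Add3,r1:7,r2:Add1,r3:Add2,r4:4
  c15: CDB Add1=94; issue ADD r4<-Add1  regs: r0:Add3,r1:7,r2:94,r3:Add2,r4:Add1
  c16: stall  regs: r0:Add3,r1:7,r2:94,r3:Add2,r4:Add1
  c17: stall  regs: r0:Add3,r1:7,r2:94,r3:Add2,r4:Add1
  c18: CDB Add2=85; issue ADD r3<-Add2  regs: r0:Add3,r1:7,r2:94,r3:Add2,r4:Add1

STATUS = VALUE 94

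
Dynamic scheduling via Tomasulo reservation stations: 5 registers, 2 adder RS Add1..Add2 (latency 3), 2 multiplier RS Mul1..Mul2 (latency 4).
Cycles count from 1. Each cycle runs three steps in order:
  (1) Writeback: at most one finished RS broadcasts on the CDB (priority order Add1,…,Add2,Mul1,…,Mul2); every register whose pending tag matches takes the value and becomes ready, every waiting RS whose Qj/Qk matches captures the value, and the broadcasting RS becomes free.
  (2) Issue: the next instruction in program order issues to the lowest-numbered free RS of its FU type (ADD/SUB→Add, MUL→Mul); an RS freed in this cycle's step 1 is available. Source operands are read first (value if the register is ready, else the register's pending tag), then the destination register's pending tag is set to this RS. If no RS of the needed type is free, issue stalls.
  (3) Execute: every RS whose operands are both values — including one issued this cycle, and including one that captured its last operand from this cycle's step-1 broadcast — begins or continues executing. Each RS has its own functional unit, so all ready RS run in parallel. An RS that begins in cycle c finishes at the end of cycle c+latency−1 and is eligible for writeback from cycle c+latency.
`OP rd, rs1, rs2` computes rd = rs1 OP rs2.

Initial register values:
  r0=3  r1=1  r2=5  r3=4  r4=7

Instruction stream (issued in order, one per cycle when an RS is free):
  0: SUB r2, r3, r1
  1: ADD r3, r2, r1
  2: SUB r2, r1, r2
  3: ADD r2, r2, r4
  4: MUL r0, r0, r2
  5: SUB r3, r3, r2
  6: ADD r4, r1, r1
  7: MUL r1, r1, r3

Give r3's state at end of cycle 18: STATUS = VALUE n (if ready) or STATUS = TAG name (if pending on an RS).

c1: issue SUB r2<-Add1 | r0:3,r1:1,r2:Add1,r3:4,r4:7
c2: issue ADD r3<-Add2 | r0:3,r1:1,r2:Add1,r3:Add2,r4:7
c3: stall | r0:3,r1:1,r2:Add1,r3:Add2,r4:7
c4: CDB Add1=3; issue SUB r2<-Add1 | r0:3,r1:1,r2:Add1,r3:Add2,r4:7
c5: stall | r0:3,r1:1,r2:Add1,r3:Add2,r4:7
c6: stall | r0:3,r1:1,r2:Add1,r3:Add2,r4:7
c7: CDB Add1=-2; issue ADD r2<-Add1 | r0:3,r1:1,r2:Add1,r3:Add2,r4:7
c8: CDB Add2=4; issue MUL r0<-Mul1 | r0:Mul1,r1:1,r2:Add1,r3:4,r4:7
c9: issue SUB r3<-Add2 | r0:Mul1,r1:1,r2:Add1,r3:Add2,r4:7
c10: CDB Add1=5; issue ADD r4<-Add1 | r0:Mul1,r1:1,r2:5,r3:Add2,r4:Add1
c11: issue MUL r1<-Mul2 | r0:Mul1,r1:Mul2,r2:5,r3:Add2,r4:Add1
c12: - | r0:Mul1,r1:Mul2,r2:5,r3:Add2,r4:Add1
c13: CDB Add1=2 | r0:Mul1,r1:Mul2,r2:5,r3:Add2,r4:2
c14: CDB Add2=-1 | r0:Mul1,r1:Mul2,r2:5,r3:-1,r4:2
c15: CDB Mul1=15 | r0:15,r1:Mul2,r2:5,r3:-1,r4:2
c16: - | r0:15,r1:Mul2,r2:5,r3:-1,r4:2
c17: - | r0:15,r1:Mul2,r2:5,r3:-1,r4:2
c18: CDB Mul2=-1 | r0:15,r1:-1,r2:5,r3:-1,r4:2

STATUS = VALUE -1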